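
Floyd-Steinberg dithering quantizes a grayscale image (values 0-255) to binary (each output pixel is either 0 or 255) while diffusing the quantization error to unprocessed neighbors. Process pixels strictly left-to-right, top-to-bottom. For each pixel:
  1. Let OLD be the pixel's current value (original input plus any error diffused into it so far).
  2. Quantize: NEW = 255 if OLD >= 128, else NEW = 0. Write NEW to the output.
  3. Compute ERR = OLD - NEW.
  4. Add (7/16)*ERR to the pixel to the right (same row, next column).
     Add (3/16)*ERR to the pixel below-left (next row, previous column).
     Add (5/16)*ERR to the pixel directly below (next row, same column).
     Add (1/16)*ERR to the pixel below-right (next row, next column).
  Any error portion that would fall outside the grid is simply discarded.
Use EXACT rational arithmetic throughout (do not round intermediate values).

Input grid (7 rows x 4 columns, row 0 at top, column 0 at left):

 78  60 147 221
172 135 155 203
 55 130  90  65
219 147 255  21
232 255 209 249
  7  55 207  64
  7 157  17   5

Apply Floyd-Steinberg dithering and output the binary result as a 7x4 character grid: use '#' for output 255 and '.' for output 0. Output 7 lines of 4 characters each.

Answer: ..##
##.#
..#.
###.
####
..#.
.#..

Derivation:
(0,0): OLD=78 → NEW=0, ERR=78
(0,1): OLD=753/8 → NEW=0, ERR=753/8
(0,2): OLD=24087/128 → NEW=255, ERR=-8553/128
(0,3): OLD=392737/2048 → NEW=255, ERR=-129503/2048
(1,0): OLD=27395/128 → NEW=255, ERR=-5245/128
(1,1): OLD=142165/1024 → NEW=255, ERR=-118955/1024
(1,2): OLD=2533689/32768 → NEW=0, ERR=2533689/32768
(1,3): OLD=111616479/524288 → NEW=255, ERR=-22076961/524288
(2,0): OLD=334455/16384 → NEW=0, ERR=334455/16384
(2,1): OLD=60065357/524288 → NEW=0, ERR=60065357/524288
(2,2): OLD=156373937/1048576 → NEW=255, ERR=-111012943/1048576
(2,3): OLD=173736877/16777216 → NEW=0, ERR=173736877/16777216
(3,0): OLD=2070814023/8388608 → NEW=255, ERR=-68281017/8388608
(3,1): OLD=21564197785/134217728 → NEW=255, ERR=-12661322855/134217728
(3,2): OLD=407477203175/2147483648 → NEW=255, ERR=-140131127065/2147483648
(3,3): OLD=-375526289711/34359738368 → NEW=0, ERR=-375526289711/34359738368
(4,0): OLD=454769756411/2147483648 → NEW=255, ERR=-92838573829/2147483648
(4,1): OLD=3330542058545/17179869184 → NEW=255, ERR=-1050324583375/17179869184
(4,2): OLD=84616053250129/549755813888 → NEW=255, ERR=-55571679291311/549755813888
(4,3): OLD=1735309735785095/8796093022208 → NEW=255, ERR=-507693984877945/8796093022208
(5,0): OLD=-4940371354677/274877906944 → NEW=0, ERR=-4940371354677/274877906944
(5,1): OLD=56086271141805/8796093022208 → NEW=0, ERR=56086271141805/8796093022208
(5,2): OLD=719333796966213/4398046511104 → NEW=255, ERR=-402168063365307/4398046511104
(5,3): OLD=-50770425424007/140737488355328 → NEW=0, ERR=-50770425424007/140737488355328
(6,0): OLD=362961815164391/140737488355328 → NEW=0, ERR=362961815164391/140737488355328
(6,1): OLD=319422600929414977/2251799813685248 → NEW=255, ERR=-254786351560323263/2251799813685248
(6,2): OLD=-2188644048823111561/36028797018963968 → NEW=0, ERR=-2188644048823111561/36028797018963968
(6,3): OLD=-15797751499875987391/576460752303423488 → NEW=0, ERR=-15797751499875987391/576460752303423488
Row 0: ..##
Row 1: ##.#
Row 2: ..#.
Row 3: ###.
Row 4: ####
Row 5: ..#.
Row 6: .#..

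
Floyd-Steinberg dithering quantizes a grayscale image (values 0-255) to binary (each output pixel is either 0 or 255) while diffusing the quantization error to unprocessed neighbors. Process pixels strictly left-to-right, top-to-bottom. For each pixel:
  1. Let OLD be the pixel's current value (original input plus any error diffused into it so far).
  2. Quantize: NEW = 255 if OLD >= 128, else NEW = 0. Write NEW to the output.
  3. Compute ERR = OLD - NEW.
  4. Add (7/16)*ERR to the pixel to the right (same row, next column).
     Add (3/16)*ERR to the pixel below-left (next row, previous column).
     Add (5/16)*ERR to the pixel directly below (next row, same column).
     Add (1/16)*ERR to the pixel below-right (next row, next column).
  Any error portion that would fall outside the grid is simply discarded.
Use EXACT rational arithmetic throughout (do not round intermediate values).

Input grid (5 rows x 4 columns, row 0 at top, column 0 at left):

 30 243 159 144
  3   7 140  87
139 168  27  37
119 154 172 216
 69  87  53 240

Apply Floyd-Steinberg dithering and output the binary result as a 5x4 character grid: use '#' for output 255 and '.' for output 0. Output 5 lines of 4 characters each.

(0,0): OLD=30 → NEW=0, ERR=30
(0,1): OLD=2049/8 → NEW=255, ERR=9/8
(0,2): OLD=20415/128 → NEW=255, ERR=-12225/128
(0,3): OLD=209337/2048 → NEW=0, ERR=209337/2048
(1,0): OLD=1611/128 → NEW=0, ERR=1611/128
(1,1): OLD=-3251/1024 → NEW=0, ERR=-3251/1024
(1,2): OLD=4194321/32768 → NEW=255, ERR=-4161519/32768
(1,3): OLD=30099783/524288 → NEW=0, ERR=30099783/524288
(2,0): OLD=2332063/16384 → NEW=255, ERR=-1845857/16384
(2,1): OLD=49646085/524288 → NEW=0, ERR=49646085/524288
(2,2): OLD=41216041/1048576 → NEW=0, ERR=41216041/1048576
(2,3): OLD=1077098501/16777216 → NEW=0, ERR=1077098501/16777216
(3,0): OLD=851845487/8388608 → NEW=0, ERR=851845487/8388608
(3,1): OLD=30648241521/134217728 → NEW=255, ERR=-3577279119/134217728
(3,2): OLD=409264261647/2147483648 → NEW=255, ERR=-138344068593/2147483648
(3,3): OLD=7227048499945/34359738368 → NEW=255, ERR=-1534684783895/34359738368
(4,0): OLD=205592173315/2147483648 → NEW=0, ERR=205592173315/2147483648
(4,1): OLD=1972650180297/17179869184 → NEW=0, ERR=1972650180297/17179869184
(4,2): OLD=40166797366633/549755813888 → NEW=0, ERR=40166797366633/549755813888
(4,3): OLD=2234039042624943/8796093022208 → NEW=255, ERR=-8964678038097/8796093022208
Row 0: .##.
Row 1: ..#.
Row 2: #...
Row 3: .###
Row 4: ...#

Answer: .##.
..#.
#...
.###
...#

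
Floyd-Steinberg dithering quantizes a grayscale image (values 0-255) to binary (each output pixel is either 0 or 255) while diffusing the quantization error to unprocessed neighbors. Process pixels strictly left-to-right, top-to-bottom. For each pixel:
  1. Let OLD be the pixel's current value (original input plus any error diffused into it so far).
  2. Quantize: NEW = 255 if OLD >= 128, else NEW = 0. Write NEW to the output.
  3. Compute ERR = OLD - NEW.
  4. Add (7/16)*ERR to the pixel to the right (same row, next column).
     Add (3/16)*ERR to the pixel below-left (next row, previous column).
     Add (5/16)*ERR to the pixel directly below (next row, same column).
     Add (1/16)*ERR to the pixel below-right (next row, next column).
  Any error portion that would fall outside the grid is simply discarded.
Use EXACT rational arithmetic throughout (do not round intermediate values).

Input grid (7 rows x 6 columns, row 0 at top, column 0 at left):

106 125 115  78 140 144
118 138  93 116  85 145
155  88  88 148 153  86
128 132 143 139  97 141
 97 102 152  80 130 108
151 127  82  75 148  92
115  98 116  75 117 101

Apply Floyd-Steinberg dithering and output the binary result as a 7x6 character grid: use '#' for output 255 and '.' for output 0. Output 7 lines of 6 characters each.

Answer: .#..#.
#.#.#.
#..#.#
.##.#.
..#.#.
##..#.
..#.#.

Derivation:
(0,0): OLD=106 → NEW=0, ERR=106
(0,1): OLD=1371/8 → NEW=255, ERR=-669/8
(0,2): OLD=10037/128 → NEW=0, ERR=10037/128
(0,3): OLD=230003/2048 → NEW=0, ERR=230003/2048
(0,4): OLD=6197541/32768 → NEW=255, ERR=-2158299/32768
(0,5): OLD=60389379/524288 → NEW=0, ERR=60389379/524288
(1,0): OLD=17337/128 → NEW=255, ERR=-15303/128
(1,1): OLD=82831/1024 → NEW=0, ERR=82831/1024
(1,2): OLD=5528763/32768 → NEW=255, ERR=-2827077/32768
(1,3): OLD=13880671/131072 → NEW=0, ERR=13880671/131072
(1,4): OLD=1169075453/8388608 → NEW=255, ERR=-970019587/8388608
(1,5): OLD=16950059227/134217728 → NEW=0, ERR=16950059227/134217728
(2,0): OLD=2175893/16384 → NEW=255, ERR=-2002027/16384
(2,1): OLD=18963127/524288 → NEW=0, ERR=18963127/524288
(2,2): OLD=853750757/8388608 → NEW=0, ERR=853750757/8388608
(2,3): OLD=13324251645/67108864 → NEW=255, ERR=-3788508675/67108864
(2,4): OLD=262988294519/2147483648 → NEW=0, ERR=262988294519/2147483648
(2,5): OLD=5903535285169/34359738368 → NEW=255, ERR=-2858197998671/34359738368
(3,0): OLD=810306885/8388608 → NEW=0, ERR=810306885/8388608
(3,1): OLD=13221076449/67108864 → NEW=255, ERR=-3891683871/67108864
(3,2): OLD=75757539123/536870912 → NEW=255, ERR=-61144543437/536870912
(3,3): OLD=3465320106265/34359738368 → NEW=0, ERR=3465320106265/34359738368
(3,4): OLD=44054153907449/274877906944 → NEW=255, ERR=-26039712363271/274877906944
(3,5): OLD=357181153274359/4398046511104 → NEW=0, ERR=357181153274359/4398046511104
(4,0): OLD=124890180715/1073741824 → NEW=0, ERR=124890180715/1073741824
(4,1): OLD=2052095232751/17179869184 → NEW=0, ERR=2052095232751/17179869184
(4,2): OLD=101129381246493/549755813888 → NEW=255, ERR=-39058351294947/549755813888
(4,3): OLD=488654304554097/8796093022208 → NEW=0, ERR=488654304554097/8796093022208
(4,4): OLD=20580308506797953/140737488355328 → NEW=255, ERR=-15307751023810687/140737488355328
(4,5): OLD=179856774505234663/2251799813685248 → NEW=0, ERR=179856774505234663/2251799813685248
(5,0): OLD=57654064103997/274877906944 → NEW=255, ERR=-12439802166723/274877906944
(5,1): OLD=1218050539367693/8796093022208 → NEW=255, ERR=-1024953181295347/8796093022208
(5,2): OLD=1878884672652255/70368744177664 → NEW=0, ERR=1878884672652255/70368744177664
(5,3): OLD=178359524804914437/2251799813685248 → NEW=0, ERR=178359524804914437/2251799813685248
(5,4): OLD=752603047002220773/4503599627370496 → NEW=255, ERR=-395814857977255707/4503599627370496
(5,5): OLD=5167314357938984809/72057594037927936 → NEW=0, ERR=5167314357938984809/72057594037927936
(6,0): OLD=11119583270300999/140737488355328 → NEW=0, ERR=11119583270300999/140737488355328
(6,1): OLD=221421339456184891/2251799813685248 → NEW=0, ERR=221421339456184891/2251799813685248
(6,2): OLD=1575650484505152451/9007199254740992 → NEW=255, ERR=-721185325453800509/9007199254740992
(6,3): OLD=7193140413846829975/144115188075855872 → NEW=0, ERR=7193140413846829975/144115188075855872
(6,4): OLD=299224133433717521911/2305843009213693952 → NEW=255, ERR=-288765833915774435849/2305843009213693952
(6,5): OLD=2328994555464791022945/36893488147419103232 → NEW=0, ERR=2328994555464791022945/36893488147419103232
Row 0: .#..#.
Row 1: #.#.#.
Row 2: #..#.#
Row 3: .##.#.
Row 4: ..#.#.
Row 5: ##..#.
Row 6: ..#.#.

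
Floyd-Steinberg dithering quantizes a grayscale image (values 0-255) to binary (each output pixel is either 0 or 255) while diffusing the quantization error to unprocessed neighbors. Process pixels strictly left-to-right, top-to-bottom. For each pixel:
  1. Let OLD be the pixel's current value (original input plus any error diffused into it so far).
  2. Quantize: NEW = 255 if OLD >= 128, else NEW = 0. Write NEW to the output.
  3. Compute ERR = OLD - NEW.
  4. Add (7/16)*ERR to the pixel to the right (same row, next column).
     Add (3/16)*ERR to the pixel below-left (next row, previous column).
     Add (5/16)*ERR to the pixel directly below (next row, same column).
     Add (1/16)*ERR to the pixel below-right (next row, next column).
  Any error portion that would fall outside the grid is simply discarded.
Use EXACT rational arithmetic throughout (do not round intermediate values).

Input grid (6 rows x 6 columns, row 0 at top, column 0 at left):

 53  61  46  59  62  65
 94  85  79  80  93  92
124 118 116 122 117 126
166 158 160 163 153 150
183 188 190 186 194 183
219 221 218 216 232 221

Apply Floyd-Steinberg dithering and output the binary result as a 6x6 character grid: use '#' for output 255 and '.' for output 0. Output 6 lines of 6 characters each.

(0,0): OLD=53 → NEW=0, ERR=53
(0,1): OLD=1347/16 → NEW=0, ERR=1347/16
(0,2): OLD=21205/256 → NEW=0, ERR=21205/256
(0,3): OLD=390099/4096 → NEW=0, ERR=390099/4096
(0,4): OLD=6793925/65536 → NEW=0, ERR=6793925/65536
(0,5): OLD=115714915/1048576 → NEW=0, ERR=115714915/1048576
(1,0): OLD=32345/256 → NEW=0, ERR=32345/256
(1,1): OLD=379759/2048 → NEW=255, ERR=-142481/2048
(1,2): OLD=6394139/65536 → NEW=0, ERR=6394139/65536
(1,3): OLD=46415807/262144 → NEW=255, ERR=-20430913/262144
(1,4): OLD=1978739613/16777216 → NEW=0, ERR=1978739613/16777216
(1,5): OLD=49543677243/268435456 → NEW=255, ERR=-18907364037/268435456
(2,0): OLD=4929589/32768 → NEW=255, ERR=-3426251/32768
(2,1): OLD=80430231/1048576 → NEW=0, ERR=80430231/1048576
(2,2): OLD=2702578565/16777216 → NEW=255, ERR=-1575611515/16777216
(2,3): OLD=11377535645/134217728 → NEW=0, ERR=11377535645/134217728
(2,4): OLD=742452494679/4294967296 → NEW=255, ERR=-352764165801/4294967296
(2,5): OLD=5183273126097/68719476736 → NEW=0, ERR=5183273126097/68719476736
(3,0): OLD=2478108389/16777216 → NEW=255, ERR=-1800081691/16777216
(3,1): OLD=14882786817/134217728 → NEW=0, ERR=14882786817/134217728
(3,2): OLD=214590053651/1073741824 → NEW=255, ERR=-59214111469/1073741824
(3,3): OLD=9902036244793/68719476736 → NEW=255, ERR=-7621430322887/68719476736
(3,4): OLD=54014625576985/549755813888 → NEW=0, ERR=54014625576985/549755813888
(3,5): OLD=1859693444191447/8796093022208 → NEW=255, ERR=-383310276471593/8796093022208
(4,0): OLD=365634600395/2147483648 → NEW=255, ERR=-181973729845/2147483648
(4,1): OLD=5790742524367/34359738368 → NEW=255, ERR=-2970990759473/34359738368
(4,2): OLD=133120518856381/1099511627776 → NEW=0, ERR=133120518856381/1099511627776
(4,3): OLD=3857728313742737/17592186044416 → NEW=255, ERR=-628279127583343/17592186044416
(4,4): OLD=54599583859612833/281474976710656 → NEW=255, ERR=-17176535201604447/281474976710656
(4,5): OLD=670248829457531079/4503599627370496 → NEW=255, ERR=-478169075521945401/4503599627370496
(5,0): OLD=96925652575453/549755813888 → NEW=255, ERR=-43262079965987/549755813888
(5,1): OLD=3113036481664941/17592186044416 → NEW=255, ERR=-1372970959661139/17592186044416
(5,2): OLD=29497202531102655/140737488355328 → NEW=255, ERR=-6390856999505985/140737488355328
(5,3): OLD=815592438534696101/4503599627370496 → NEW=255, ERR=-332825466444780379/4503599627370496
(5,4): OLD=1427264256541286341/9007199254740992 → NEW=255, ERR=-869571553417666619/9007199254740992
(5,5): OLD=20431115809169685065/144115188075855872 → NEW=255, ERR=-16318257150173562295/144115188075855872
Row 0: ......
Row 1: .#.#.#
Row 2: #.#.#.
Row 3: #.##.#
Row 4: ##.###
Row 5: ######

Answer: ......
.#.#.#
#.#.#.
#.##.#
##.###
######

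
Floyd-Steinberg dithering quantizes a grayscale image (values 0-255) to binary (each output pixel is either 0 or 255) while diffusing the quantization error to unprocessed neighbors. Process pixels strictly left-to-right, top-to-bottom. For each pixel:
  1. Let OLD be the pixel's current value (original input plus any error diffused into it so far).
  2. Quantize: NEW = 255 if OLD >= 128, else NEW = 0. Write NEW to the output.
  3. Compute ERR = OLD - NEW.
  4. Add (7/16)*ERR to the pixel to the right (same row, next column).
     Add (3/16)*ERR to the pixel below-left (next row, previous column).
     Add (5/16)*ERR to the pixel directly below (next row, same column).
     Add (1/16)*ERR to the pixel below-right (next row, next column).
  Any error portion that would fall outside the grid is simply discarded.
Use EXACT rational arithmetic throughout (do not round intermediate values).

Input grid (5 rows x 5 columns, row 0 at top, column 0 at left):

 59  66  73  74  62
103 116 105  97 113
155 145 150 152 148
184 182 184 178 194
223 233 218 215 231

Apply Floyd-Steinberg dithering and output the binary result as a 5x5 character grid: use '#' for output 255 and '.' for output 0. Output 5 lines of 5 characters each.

(0,0): OLD=59 → NEW=0, ERR=59
(0,1): OLD=1469/16 → NEW=0, ERR=1469/16
(0,2): OLD=28971/256 → NEW=0, ERR=28971/256
(0,3): OLD=505901/4096 → NEW=0, ERR=505901/4096
(0,4): OLD=7604539/65536 → NEW=0, ERR=7604539/65536
(1,0): OLD=35495/256 → NEW=255, ERR=-29785/256
(1,1): OLD=243089/2048 → NEW=0, ERR=243089/2048
(1,2): OLD=14495973/65536 → NEW=255, ERR=-2215707/65536
(1,3): OLD=39226049/262144 → NEW=255, ERR=-27620671/262144
(1,4): OLD=465080099/4194304 → NEW=0, ERR=465080099/4194304
(2,0): OLD=4616907/32768 → NEW=255, ERR=-3738933/32768
(2,1): OLD=124320617/1048576 → NEW=0, ERR=124320617/1048576
(2,2): OLD=3002583675/16777216 → NEW=255, ERR=-1275606405/16777216
(2,3): OLD=28048069953/268435456 → NEW=0, ERR=28048069953/268435456
(2,4): OLD=952533714055/4294967296 → NEW=255, ERR=-142682946425/4294967296
(3,0): OLD=2861740315/16777216 → NEW=255, ERR=-1416449765/16777216
(3,1): OLD=21572300543/134217728 → NEW=255, ERR=-12653220097/134217728
(3,2): OLD=627050676517/4294967296 → NEW=255, ERR=-468165983963/4294967296
(3,3): OLD=1305518311069/8589934592 → NEW=255, ERR=-884915009891/8589934592
(3,4): OLD=19939460678577/137438953472 → NEW=255, ERR=-15107472456783/137438953472
(4,0): OLD=384271202613/2147483648 → NEW=255, ERR=-163337127627/2147483648
(4,1): OLD=9933293985461/68719476736 → NEW=255, ERR=-7590172582219/68719476736
(4,2): OLD=121392639135547/1099511627776 → NEW=0, ERR=121392639135547/1099511627776
(4,3): OLD=3583293036310709/17592186044416 → NEW=255, ERR=-902714405015371/17592186044416
(4,4): OLD=47220630472456051/281474976710656 → NEW=255, ERR=-24555488588761229/281474976710656
Row 0: .....
Row 1: #.##.
Row 2: #.#.#
Row 3: #####
Row 4: ##.##

Answer: .....
#.##.
#.#.#
#####
##.##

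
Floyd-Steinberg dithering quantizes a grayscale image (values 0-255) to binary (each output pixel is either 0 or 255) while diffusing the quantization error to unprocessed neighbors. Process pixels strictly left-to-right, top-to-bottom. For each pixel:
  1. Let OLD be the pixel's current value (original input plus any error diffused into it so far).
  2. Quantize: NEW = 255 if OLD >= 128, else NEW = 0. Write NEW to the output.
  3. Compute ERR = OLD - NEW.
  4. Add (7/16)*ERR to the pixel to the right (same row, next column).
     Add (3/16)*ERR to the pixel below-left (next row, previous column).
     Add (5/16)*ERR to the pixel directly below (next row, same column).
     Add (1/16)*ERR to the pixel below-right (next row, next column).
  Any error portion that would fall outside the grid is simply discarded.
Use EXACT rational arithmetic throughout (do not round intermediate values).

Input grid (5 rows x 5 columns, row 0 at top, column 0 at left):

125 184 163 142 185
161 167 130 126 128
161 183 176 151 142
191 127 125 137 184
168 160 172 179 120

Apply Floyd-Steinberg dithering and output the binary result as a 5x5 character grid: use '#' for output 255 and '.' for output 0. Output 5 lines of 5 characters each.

(0,0): OLD=125 → NEW=0, ERR=125
(0,1): OLD=3819/16 → NEW=255, ERR=-261/16
(0,2): OLD=39901/256 → NEW=255, ERR=-25379/256
(0,3): OLD=403979/4096 → NEW=0, ERR=403979/4096
(0,4): OLD=14952013/65536 → NEW=255, ERR=-1759667/65536
(1,0): OLD=50433/256 → NEW=255, ERR=-14847/256
(1,1): OLD=257543/2048 → NEW=0, ERR=257543/2048
(1,2): OLD=11240083/65536 → NEW=255, ERR=-5471597/65536
(1,3): OLD=28590423/262144 → NEW=0, ERR=28590423/262144
(1,4): OLD=727665189/4194304 → NEW=255, ERR=-341882331/4194304
(2,0): OLD=5454397/32768 → NEW=255, ERR=-2901443/32768
(2,1): OLD=172260463/1048576 → NEW=255, ERR=-95126417/1048576
(2,2): OLD=2324124429/16777216 → NEW=255, ERR=-1954065651/16777216
(2,3): OLD=30500912855/268435456 → NEW=0, ERR=30500912855/268435456
(2,4): OLD=743265993249/4294967296 → NEW=255, ERR=-351950667231/4294967296
(3,0): OLD=2454838125/16777216 → NEW=255, ERR=-1823351955/16777216
(3,1): OLD=3184995049/134217728 → NEW=0, ERR=3184995049/134217728
(3,2): OLD=492285966419/4294967296 → NEW=0, ERR=492285966419/4294967296
(3,3): OLD=1718068787227/8589934592 → NEW=255, ERR=-472364533733/8589934592
(3,4): OLD=19438738241767/137438953472 → NEW=255, ERR=-15608194893593/137438953472
(4,0): OLD=297398159811/2147483648 → NEW=255, ERR=-250210170429/2147483648
(4,1): OLD=9011852898371/68719476736 → NEW=255, ERR=-8511613669309/68719476736
(4,2): OLD=159211550261325/1099511627776 → NEW=255, ERR=-121163914821555/1099511627776
(4,3): OLD=1749969126567491/17592186044416 → NEW=0, ERR=1749969126567491/17592186044416
(4,4): OLD=35070133794266453/281474976710656 → NEW=0, ERR=35070133794266453/281474976710656
Row 0: .##.#
Row 1: #.#.#
Row 2: ###.#
Row 3: #..##
Row 4: ###..

Answer: .##.#
#.#.#
###.#
#..##
###..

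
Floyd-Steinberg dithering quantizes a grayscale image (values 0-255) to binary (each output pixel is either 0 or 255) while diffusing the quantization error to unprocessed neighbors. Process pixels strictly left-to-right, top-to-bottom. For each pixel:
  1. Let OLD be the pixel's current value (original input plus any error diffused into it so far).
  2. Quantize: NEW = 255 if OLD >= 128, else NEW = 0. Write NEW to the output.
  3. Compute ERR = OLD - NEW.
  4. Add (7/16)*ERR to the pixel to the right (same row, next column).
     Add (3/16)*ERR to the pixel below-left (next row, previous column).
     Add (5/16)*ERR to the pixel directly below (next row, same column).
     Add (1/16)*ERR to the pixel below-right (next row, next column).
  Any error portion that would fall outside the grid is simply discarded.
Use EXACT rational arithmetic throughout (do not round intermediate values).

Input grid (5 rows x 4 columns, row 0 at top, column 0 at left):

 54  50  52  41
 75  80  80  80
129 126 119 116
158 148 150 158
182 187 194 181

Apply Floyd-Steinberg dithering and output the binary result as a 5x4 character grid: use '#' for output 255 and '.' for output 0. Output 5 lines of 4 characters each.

Answer: ....
.#.#
#.#.
#.##
##.#

Derivation:
(0,0): OLD=54 → NEW=0, ERR=54
(0,1): OLD=589/8 → NEW=0, ERR=589/8
(0,2): OLD=10779/128 → NEW=0, ERR=10779/128
(0,3): OLD=159421/2048 → NEW=0, ERR=159421/2048
(1,0): OLD=13527/128 → NEW=0, ERR=13527/128
(1,1): OLD=172449/1024 → NEW=255, ERR=-88671/1024
(1,2): OLD=2871413/32768 → NEW=0, ERR=2871413/32768
(1,3): OLD=77556035/524288 → NEW=255, ERR=-56137405/524288
(2,0): OLD=2388603/16384 → NEW=255, ERR=-1789317/16384
(2,1): OLD=38899641/524288 → NEW=0, ERR=38899641/524288
(2,2): OLD=160805389/1048576 → NEW=255, ERR=-106581491/1048576
(2,3): OLD=730597785/16777216 → NEW=0, ERR=730597785/16777216
(3,0): OLD=1155808267/8388608 → NEW=255, ERR=-983286773/8388608
(3,1): OLD=12619101525/134217728 → NEW=0, ERR=12619101525/134217728
(3,2): OLD=369736758571/2147483648 → NEW=255, ERR=-177871571669/2147483648
(3,3): OLD=4433041349293/34359738368 → NEW=255, ERR=-4328691934547/34359738368
(4,0): OLD=350036386671/2147483648 → NEW=255, ERR=-197571943569/2147483648
(4,1): OLD=2633229731469/17179869184 → NEW=255, ERR=-1747636910451/17179869184
(4,2): OLD=58200399601197/549755813888 → NEW=0, ERR=58200399601197/549755813888
(4,3): OLD=1607665157117003/8796093022208 → NEW=255, ERR=-635338563546037/8796093022208
Row 0: ....
Row 1: .#.#
Row 2: #.#.
Row 3: #.##
Row 4: ##.#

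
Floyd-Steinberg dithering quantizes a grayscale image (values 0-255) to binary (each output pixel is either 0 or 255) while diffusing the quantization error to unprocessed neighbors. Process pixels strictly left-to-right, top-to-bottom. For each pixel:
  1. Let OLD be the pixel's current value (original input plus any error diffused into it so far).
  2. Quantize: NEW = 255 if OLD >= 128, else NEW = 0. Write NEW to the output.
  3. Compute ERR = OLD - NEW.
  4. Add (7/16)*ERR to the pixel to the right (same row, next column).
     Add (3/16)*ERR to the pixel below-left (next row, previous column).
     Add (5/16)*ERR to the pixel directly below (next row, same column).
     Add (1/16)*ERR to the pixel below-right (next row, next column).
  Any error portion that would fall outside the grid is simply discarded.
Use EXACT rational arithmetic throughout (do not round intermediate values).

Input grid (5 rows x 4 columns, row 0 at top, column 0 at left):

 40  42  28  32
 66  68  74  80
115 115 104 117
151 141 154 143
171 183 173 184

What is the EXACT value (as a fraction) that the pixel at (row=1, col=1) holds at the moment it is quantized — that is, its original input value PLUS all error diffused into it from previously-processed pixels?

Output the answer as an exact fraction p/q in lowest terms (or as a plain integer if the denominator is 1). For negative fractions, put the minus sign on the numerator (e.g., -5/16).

Answer: 35443/256

Derivation:
(0,0): OLD=40 → NEW=0, ERR=40
(0,1): OLD=119/2 → NEW=0, ERR=119/2
(0,2): OLD=1729/32 → NEW=0, ERR=1729/32
(0,3): OLD=28487/512 → NEW=0, ERR=28487/512
(1,0): OLD=2869/32 → NEW=0, ERR=2869/32
(1,1): OLD=35443/256 → NEW=255, ERR=-29837/256
Target (1,1): original=68, with diffused error = 35443/256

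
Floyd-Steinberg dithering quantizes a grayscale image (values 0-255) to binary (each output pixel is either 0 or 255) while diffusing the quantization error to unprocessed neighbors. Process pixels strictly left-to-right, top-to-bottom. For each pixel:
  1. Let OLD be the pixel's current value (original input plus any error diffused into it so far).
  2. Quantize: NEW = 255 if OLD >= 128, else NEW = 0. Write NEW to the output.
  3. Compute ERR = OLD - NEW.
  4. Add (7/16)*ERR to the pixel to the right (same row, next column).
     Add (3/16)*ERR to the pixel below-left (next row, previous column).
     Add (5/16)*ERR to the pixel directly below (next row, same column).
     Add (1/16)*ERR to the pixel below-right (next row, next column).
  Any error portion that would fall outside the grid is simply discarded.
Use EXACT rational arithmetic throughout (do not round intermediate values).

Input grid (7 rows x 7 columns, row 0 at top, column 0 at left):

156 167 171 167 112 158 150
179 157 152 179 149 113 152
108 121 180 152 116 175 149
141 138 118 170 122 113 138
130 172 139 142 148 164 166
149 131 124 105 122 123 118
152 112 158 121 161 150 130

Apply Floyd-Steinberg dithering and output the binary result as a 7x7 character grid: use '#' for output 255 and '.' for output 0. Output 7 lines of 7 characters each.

Answer: #.##.#.
##.#.##
..##.#.
##.#.#.
.#.#.##
#.#.#..
#.#.###

Derivation:
(0,0): OLD=156 → NEW=255, ERR=-99
(0,1): OLD=1979/16 → NEW=0, ERR=1979/16
(0,2): OLD=57629/256 → NEW=255, ERR=-7651/256
(0,3): OLD=630475/4096 → NEW=255, ERR=-414005/4096
(0,4): OLD=4441997/65536 → NEW=0, ERR=4441997/65536
(0,5): OLD=196768987/1048576 → NEW=255, ERR=-70617893/1048576
(0,6): OLD=2022257149/16777216 → NEW=0, ERR=2022257149/16777216
(1,0): OLD=43841/256 → NEW=255, ERR=-21439/256
(1,1): OLD=301511/2048 → NEW=255, ERR=-220729/2048
(1,2): OLD=5523795/65536 → NEW=0, ERR=5523795/65536
(1,3): OLD=51152151/262144 → NEW=255, ERR=-15694569/262144
(1,4): OLD=2097878053/16777216 → NEW=0, ERR=2097878053/16777216
(1,5): OLD=23286422069/134217728 → NEW=255, ERR=-10939098571/134217728
(1,6): OLD=321695020155/2147483648 → NEW=255, ERR=-225913310085/2147483648
(2,0): OLD=2019197/32768 → NEW=0, ERR=2019197/32768
(2,1): OLD=130912815/1048576 → NEW=0, ERR=130912815/1048576
(2,2): OLD=4076844109/16777216 → NEW=255, ERR=-201345971/16777216
(2,3): OLD=21039115557/134217728 → NEW=255, ERR=-13186405083/134217728
(2,4): OLD=99932737333/1073741824 → NEW=0, ERR=99932737333/1073741824
(2,5): OLD=6127673111911/34359738368 → NEW=255, ERR=-2634060171929/34359738368
(2,6): OLD=42601721024833/549755813888 → NEW=0, ERR=42601721024833/549755813888
(3,0): OLD=3081397421/16777216 → NEW=255, ERR=-1196792659/16777216
(3,1): OLD=19784680233/134217728 → NEW=255, ERR=-14440840407/134217728
(3,2): OLD=60730486923/1073741824 → NEW=0, ERR=60730486923/1073741824
(3,3): OLD=776286759069/4294967296 → NEW=255, ERR=-318929901411/4294967296
(3,4): OLD=53921472571565/549755813888 → NEW=0, ERR=53921472571565/549755813888
(3,5): OLD=669827365172567/4398046511104 → NEW=255, ERR=-451674495158953/4398046511104
(3,6): OLD=7916074369391369/70368744177664 → NEW=0, ERR=7916074369391369/70368744177664
(4,0): OLD=187978646659/2147483648 → NEW=0, ERR=187978646659/2147483648
(4,1): OLD=6281651754535/34359738368 → NEW=255, ERR=-2480081529305/34359738368
(4,2): OLD=57421192554921/549755813888 → NEW=0, ERR=57421192554921/549755813888
(4,3): OLD=819868423577107/4398046511104 → NEW=255, ERR=-301633436754413/4398046511104
(4,4): OLD=4389195639677129/35184372088832 → NEW=0, ERR=4389195639677129/35184372088832
(4,5): OLD=240612535662288329/1125899906842624 → NEW=255, ERR=-46491940582580791/1125899906842624
(4,6): OLD=3182603847286561359/18014398509481984 → NEW=255, ERR=-1411067772631344561/18014398509481984
(5,0): OLD=89511663414117/549755813888 → NEW=255, ERR=-50676069127323/549755813888
(5,1): OLD=409767645441527/4398046511104 → NEW=0, ERR=409767645441527/4398046511104
(5,2): OLD=6334297376151793/35184372088832 → NEW=255, ERR=-2637717506500367/35184372088832
(5,3): OLD=22711464168052501/281474976710656 → NEW=0, ERR=22711464168052501/281474976710656
(5,4): OLD=3319254935653740615/18014398509481984 → NEW=255, ERR=-1274416684264165305/18014398509481984
(5,5): OLD=10413064539912790231/144115188075855872 → NEW=0, ERR=10413064539912790231/144115188075855872
(5,6): OLD=282587247566781294265/2305843009213693952 → NEW=0, ERR=282587247566781294265/2305843009213693952
(6,0): OLD=9898309286236589/70368744177664 → NEW=255, ERR=-8045720479067731/70368744177664
(6,1): OLD=80249315960922385/1125899906842624 → NEW=0, ERR=80249315960922385/1125899906842624
(6,2): OLD=3363423462434212371/18014398509481984 → NEW=255, ERR=-1230248157483693549/18014398509481984
(6,3): OLD=14179022764813691341/144115188075855872 → NEW=0, ERR=14179022764813691341/144115188075855872
(6,4): OLD=57798084967539400583/288230376151711744 → NEW=255, ERR=-15700660951147094137/288230376151711744
(6,5): OLD=6172467779156182155363/36893488147419103232 → NEW=255, ERR=-3235371698435689168797/36893488147419103232
(6,6): OLD=79363577785142088381317/590295810358705651712 → NEW=255, ERR=-71161853856327852805243/590295810358705651712
Row 0: #.##.#.
Row 1: ##.#.##
Row 2: ..##.#.
Row 3: ##.#.#.
Row 4: .#.#.##
Row 5: #.#.#..
Row 6: #.#.###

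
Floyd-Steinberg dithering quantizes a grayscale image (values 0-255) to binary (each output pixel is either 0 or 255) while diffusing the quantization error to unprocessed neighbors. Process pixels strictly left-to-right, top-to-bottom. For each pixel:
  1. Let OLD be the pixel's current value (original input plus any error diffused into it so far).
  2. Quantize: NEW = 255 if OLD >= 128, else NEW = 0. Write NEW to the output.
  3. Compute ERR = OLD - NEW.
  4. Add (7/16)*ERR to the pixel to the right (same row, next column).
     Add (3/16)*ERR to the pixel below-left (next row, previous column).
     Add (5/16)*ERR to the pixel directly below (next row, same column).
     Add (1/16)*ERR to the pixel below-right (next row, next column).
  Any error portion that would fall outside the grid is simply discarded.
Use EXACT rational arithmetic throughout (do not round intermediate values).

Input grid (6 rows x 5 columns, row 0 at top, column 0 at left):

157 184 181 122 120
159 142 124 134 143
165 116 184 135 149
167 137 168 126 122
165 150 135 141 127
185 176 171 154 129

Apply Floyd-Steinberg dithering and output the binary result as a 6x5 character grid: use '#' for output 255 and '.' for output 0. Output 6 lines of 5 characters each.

(0,0): OLD=157 → NEW=255, ERR=-98
(0,1): OLD=1129/8 → NEW=255, ERR=-911/8
(0,2): OLD=16791/128 → NEW=255, ERR=-15849/128
(0,3): OLD=138913/2048 → NEW=0, ERR=138913/2048
(0,4): OLD=4904551/32768 → NEW=255, ERR=-3451289/32768
(1,0): OLD=13699/128 → NEW=0, ERR=13699/128
(1,1): OLD=126869/1024 → NEW=0, ERR=126869/1024
(1,2): OLD=4755001/32768 → NEW=255, ERR=-3600839/32768
(1,3): OLD=10437637/131072 → NEW=0, ERR=10437637/131072
(1,4): OLD=312820847/2097152 → NEW=255, ERR=-221952913/2097152
(2,0): OLD=3631927/16384 → NEW=255, ERR=-545993/16384
(2,1): OLD=66176973/524288 → NEW=0, ERR=66176973/524288
(2,2): OLD=1908884135/8388608 → NEW=255, ERR=-230210905/8388608
(2,3): OLD=16262711045/134217728 → NEW=0, ERR=16262711045/134217728
(2,4): OLD=373477248995/2147483648 → NEW=255, ERR=-174131081245/2147483648
(3,0): OLD=1512069575/8388608 → NEW=255, ERR=-627025465/8388608
(3,1): OLD=9161313595/67108864 → NEW=255, ERR=-7951446725/67108864
(3,2): OLD=296769564537/2147483648 → NEW=255, ERR=-250838765703/2147483648
(3,3): OLD=411643165329/4294967296 → NEW=0, ERR=411643165329/4294967296
(3,4): OLD=10044374260085/68719476736 → NEW=255, ERR=-7479092307595/68719476736
(4,0): OLD=128232042185/1073741824 → NEW=0, ERR=128232042185/1073741824
(4,1): OLD=4763943053641/34359738368 → NEW=255, ERR=-3997790230199/34359738368
(4,2): OLD=31973697251943/549755813888 → NEW=0, ERR=31973697251943/549755813888
(4,3): OLD=1483803683303241/8796093022208 → NEW=255, ERR=-759200037359799/8796093022208
(4,4): OLD=8615686885341055/140737488355328 → NEW=0, ERR=8615686885341055/140737488355328
(5,0): OLD=110228581628283/549755813888 → NEW=255, ERR=-29959150913157/549755813888
(5,1): OLD=590075497227569/4398046511104 → NEW=255, ERR=-531426363103951/4398046511104
(5,2): OLD=15883002794450873/140737488355328 → NEW=0, ERR=15883002794450873/140737488355328
(5,3): OLD=107813628758105239/562949953421312 → NEW=255, ERR=-35738609364329321/562949953421312
(5,4): OLD=1035483373627076685/9007199254740992 → NEW=0, ERR=1035483373627076685/9007199254740992
Row 0: ###.#
Row 1: ..#.#
Row 2: #.#.#
Row 3: ###.#
Row 4: .#.#.
Row 5: ##.#.

Answer: ###.#
..#.#
#.#.#
###.#
.#.#.
##.#.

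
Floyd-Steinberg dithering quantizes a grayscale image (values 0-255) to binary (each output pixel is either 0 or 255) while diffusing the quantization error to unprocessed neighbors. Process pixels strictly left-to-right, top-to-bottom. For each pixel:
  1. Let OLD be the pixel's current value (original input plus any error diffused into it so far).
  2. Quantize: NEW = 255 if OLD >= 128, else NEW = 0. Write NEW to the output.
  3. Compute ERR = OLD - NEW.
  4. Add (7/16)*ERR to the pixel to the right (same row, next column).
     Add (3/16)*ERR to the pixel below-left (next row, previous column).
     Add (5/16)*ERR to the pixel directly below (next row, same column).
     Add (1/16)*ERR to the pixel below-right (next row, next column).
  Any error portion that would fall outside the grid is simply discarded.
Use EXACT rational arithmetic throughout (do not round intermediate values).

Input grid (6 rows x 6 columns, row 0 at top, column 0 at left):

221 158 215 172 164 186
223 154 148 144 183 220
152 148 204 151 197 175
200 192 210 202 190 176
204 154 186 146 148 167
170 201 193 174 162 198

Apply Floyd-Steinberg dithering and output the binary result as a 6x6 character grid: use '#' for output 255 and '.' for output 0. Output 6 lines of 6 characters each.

Answer: ####.#
#..###
###.#.
#.####
##.#.#
.###.#

Derivation:
(0,0): OLD=221 → NEW=255, ERR=-34
(0,1): OLD=1145/8 → NEW=255, ERR=-895/8
(0,2): OLD=21255/128 → NEW=255, ERR=-11385/128
(0,3): OLD=272561/2048 → NEW=255, ERR=-249679/2048
(0,4): OLD=3626199/32768 → NEW=0, ERR=3626199/32768
(0,5): OLD=122900961/524288 → NEW=255, ERR=-10792479/524288
(1,0): OLD=24499/128 → NEW=255, ERR=-8141/128
(1,1): OLD=74149/1024 → NEW=0, ERR=74149/1024
(1,2): OLD=3998793/32768 → NEW=0, ERR=3998793/32768
(1,3): OLD=22869685/131072 → NEW=255, ERR=-10553675/131072
(1,4): OLD=1433413023/8388608 → NEW=255, ERR=-705682017/8388608
(1,5): OLD=24653034665/134217728 → NEW=255, ERR=-9572485975/134217728
(2,0): OLD=2387175/16384 → NEW=255, ERR=-1790745/16384
(2,1): OLD=74300317/524288 → NEW=255, ERR=-59393123/524288
(2,2): OLD=1526747799/8388608 → NEW=255, ERR=-612347241/8388608
(2,3): OLD=5754957599/67108864 → NEW=0, ERR=5754957599/67108864
(2,4): OLD=407644702557/2147483648 → NEW=255, ERR=-139963627683/2147483648
(2,5): OLD=4086755346267/34359738368 → NEW=0, ERR=4086755346267/34359738368
(3,0): OLD=1213023031/8388608 → NEW=255, ERR=-926072009/8388608
(3,1): OLD=5890973355/67108864 → NEW=0, ERR=5890973355/67108864
(3,2): OLD=125945629969/536870912 → NEW=255, ERR=-10956452591/536870912
(3,3): OLD=6978027916883/34359738368 → NEW=255, ERR=-1783705366957/34359738368
(3,4): OLD=47988690592435/274877906944 → NEW=255, ERR=-22105175678285/274877906944
(3,5): OLD=764874825713565/4398046511104 → NEW=255, ERR=-356627034617955/4398046511104
(4,0): OLD=199673371801/1073741824 → NEW=255, ERR=-74130793319/1073741824
(4,1): OLD=2413786236805/17179869184 → NEW=255, ERR=-1967080405115/17179869184
(4,2): OLD=68874453139327/549755813888 → NEW=0, ERR=68874453139327/549755813888
(4,3): OLD=1479803862338203/8796093022208 → NEW=255, ERR=-763199858324837/8796093022208
(4,4): OLD=9353530378140363/140737488355328 → NEW=0, ERR=9353530378140363/140737488355328
(4,5): OLD=373147106046264237/2251799813685248 → NEW=255, ERR=-201061846443474003/2251799813685248
(5,0): OLD=34897539499615/274877906944 → NEW=0, ERR=34897539499615/274877906944
(5,1): OLD=2110515778878671/8796093022208 → NEW=255, ERR=-132487941784369/8796093022208
(5,2): OLD=14224065584420245/70368744177664 → NEW=255, ERR=-3719964180884075/70368744177664
(5,3): OLD=324370131520957943/2251799813685248 → NEW=255, ERR=-249838820968780297/2251799813685248
(5,4): OLD=504688887185043687/4503599627370496 → NEW=0, ERR=504688887185043687/4503599627370496
(5,5): OLD=16088920337470788723/72057594037927936 → NEW=255, ERR=-2285766142200834957/72057594037927936
Row 0: ####.#
Row 1: #..###
Row 2: ###.#.
Row 3: #.####
Row 4: ##.#.#
Row 5: .###.#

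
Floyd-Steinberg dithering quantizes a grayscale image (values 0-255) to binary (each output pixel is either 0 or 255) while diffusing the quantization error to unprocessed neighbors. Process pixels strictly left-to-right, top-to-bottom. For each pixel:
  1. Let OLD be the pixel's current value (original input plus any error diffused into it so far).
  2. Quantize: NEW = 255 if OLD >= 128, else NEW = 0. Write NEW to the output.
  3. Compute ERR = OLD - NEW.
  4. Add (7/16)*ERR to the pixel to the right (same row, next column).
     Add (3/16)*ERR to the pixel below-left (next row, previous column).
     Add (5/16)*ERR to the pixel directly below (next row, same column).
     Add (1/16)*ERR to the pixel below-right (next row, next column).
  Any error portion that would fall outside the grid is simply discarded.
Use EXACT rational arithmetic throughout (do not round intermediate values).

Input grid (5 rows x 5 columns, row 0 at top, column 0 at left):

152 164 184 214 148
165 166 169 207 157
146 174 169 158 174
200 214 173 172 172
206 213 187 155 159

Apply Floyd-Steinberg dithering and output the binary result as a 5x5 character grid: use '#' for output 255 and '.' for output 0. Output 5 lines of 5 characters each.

Answer: #.##.
##.##
.##.#
####.
##.##

Derivation:
(0,0): OLD=152 → NEW=255, ERR=-103
(0,1): OLD=1903/16 → NEW=0, ERR=1903/16
(0,2): OLD=60425/256 → NEW=255, ERR=-4855/256
(0,3): OLD=842559/4096 → NEW=255, ERR=-201921/4096
(0,4): OLD=8285881/65536 → NEW=0, ERR=8285881/65536
(1,0): OLD=39709/256 → NEW=255, ERR=-25571/256
(1,1): OLD=306123/2048 → NEW=255, ERR=-216117/2048
(1,2): OLD=7542951/65536 → NEW=0, ERR=7542951/65536
(1,3): OLD=69329243/262144 → NEW=255, ERR=2482523/262144
(1,4): OLD=828678065/4194304 → NEW=255, ERR=-240869455/4194304
(2,0): OLD=3112937/32768 → NEW=0, ERR=3112937/32768
(2,1): OLD=207537299/1048576 → NEW=255, ERR=-59849581/1048576
(2,2): OLD=2938976889/16777216 → NEW=255, ERR=-1339213191/16777216
(2,3): OLD=32873279067/268435456 → NEW=0, ERR=32873279067/268435456
(2,4): OLD=902901140925/4294967296 → NEW=255, ERR=-192315519555/4294967296
(3,0): OLD=3673964377/16777216 → NEW=255, ERR=-604225703/16777216
(3,1): OLD=23001912677/134217728 → NEW=255, ERR=-11223607963/134217728
(3,2): OLD=562060119911/4294967296 → NEW=255, ERR=-533156540569/4294967296
(3,3): OLD=1224716425551/8589934592 → NEW=255, ERR=-965716895409/8589934592
(3,4): OLD=16008271463915/137438953472 → NEW=0, ERR=16008271463915/137438953472
(4,0): OLD=384541779479/2147483648 → NEW=255, ERR=-163066550761/2147483648
(4,1): OLD=8804388158359/68719476736 → NEW=255, ERR=-8719078409321/68719476736
(4,2): OLD=72998909516473/1099511627776 → NEW=0, ERR=72998909516473/1099511627776
(4,3): OLD=2867432831186327/17592186044416 → NEW=255, ERR=-1618574610139753/17592186044416
(4,4): OLD=41692004561124001/281474976710656 → NEW=255, ERR=-30084114500093279/281474976710656
Row 0: #.##.
Row 1: ##.##
Row 2: .##.#
Row 3: ####.
Row 4: ##.##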